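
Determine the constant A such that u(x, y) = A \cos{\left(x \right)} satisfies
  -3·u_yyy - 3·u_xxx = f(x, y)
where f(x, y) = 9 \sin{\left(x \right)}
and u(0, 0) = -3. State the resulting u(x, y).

Answer: u(x, y) = - 3 \cos{\left(x \right)}

Derivation:
Substitute the ansatz u = A \cos{\left(x \right)} into the left-hand side.
Derivatives of the ansatz:
  u_yyy = 0
  u_xxx = A \sin{\left(x \right)}
Term by term:
  -3·u_yyy = 0
  -3·u_xxx = - 3 A \sin{\left(x \right)}
So the left-hand side equals
  - 3 A \sin{\left(x \right)}
This must equal f(x, y) = 9 \sin{\left(x \right)} identically.
Matching coefficients of the independent functions:
  [\sin{\left(x \right)}]:  - 3 A = 9
Solving: A = -3.
Check against the point condition:
  u(0, 0) = -3  ⟹  A = -3  ✓
Hence u(x, y) = - 3 \cos{\left(x \right)}.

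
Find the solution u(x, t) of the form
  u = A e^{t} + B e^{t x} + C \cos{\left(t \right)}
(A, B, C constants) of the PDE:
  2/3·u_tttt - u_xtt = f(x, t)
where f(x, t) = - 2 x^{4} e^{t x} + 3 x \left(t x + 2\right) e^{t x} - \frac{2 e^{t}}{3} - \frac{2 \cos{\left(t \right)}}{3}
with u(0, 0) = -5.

Substitute the ansatz u = A e^{t} + B e^{t x} + C \cos{\left(t \right)} into the left-hand side.
Derivatives of the ansatz:
  u_tttt = A e^{t} + B x^{4} e^{t x} + C \cos{\left(t \right)}
  u_xtt = B t x^{2} e^{t x} + 2 B x e^{t x}
Term by term:
  2/3·u_tttt = \frac{2 A e^{t}}{3} + \frac{2 B x^{4} e^{t x}}{3} + \frac{2 C \cos{\left(t \right)}}{3}
  -u_xtt = - B t x^{2} e^{t x} - 2 B x e^{t x}
So the left-hand side equals
  \frac{2 A e^{t}}{3} - B t x^{2} e^{t x} + \frac{2 B x^{4} e^{t x}}{3} - 2 B x e^{t x} + \frac{2 C \cos{\left(t \right)}}{3}
This must equal f(x, t) identically; expanded, f = 3 t x^{2} e^{t x} - 2 x^{4} e^{t x} + 6 x e^{t x} - \frac{2 e^{t}}{3} - \frac{2 \cos{\left(t \right)}}{3}.
Matching coefficients of the independent functions:
  [x e^{t x}]:  - 2 B = 6
  [x^{4} e^{t x}]:  \frac{2 B}{3} = -2
  [t x^{2} e^{t x}]:  - B = 3
  [e^{t}]:  \frac{2 A}{3} = - \frac{2}{3}
  [\cos{\left(t \right)}]:  \frac{2 C}{3} = - \frac{2}{3}
Solving: A = -1, B = -3, C = -1.
Check against the point condition:
  u(0, 0) = -5  ⟹  A + B + C = -5  ✓
Hence u(x, t) = - e^{t} - 3 e^{t x} - \cos{\left(t \right)}.

Answer: u(x, t) = - e^{t} - 3 e^{t x} - \cos{\left(t \right)}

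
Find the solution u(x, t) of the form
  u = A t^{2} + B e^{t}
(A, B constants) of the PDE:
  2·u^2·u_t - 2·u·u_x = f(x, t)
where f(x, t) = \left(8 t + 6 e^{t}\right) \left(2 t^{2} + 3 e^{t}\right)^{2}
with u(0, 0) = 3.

Substitute the ansatz u = A t^{2} + B e^{t} into the left-hand side.
Derivatives of the ansatz:
  u_t = 2 A t + B e^{t}
  u_x = 0
Term by term:
  2·u^2·u_t = 4 A^{3} t^{5} + 2 A^{2} B t^{4} e^{t} + 8 A^{2} B t^{3} e^{t} + 4 A B^{2} t^{2} e^{2 t} + 4 A B^{2} t e^{2 t} + 2 B^{3} e^{3 t}
  -2·u·u_x = 0
So the left-hand side equals
  4 A^{3} t^{5} + 2 A^{2} B t^{4} e^{t} + 8 A^{2} B t^{3} e^{t} + 4 A B^{2} t^{2} e^{2 t} + 4 A B^{2} t e^{2 t} + 2 B^{3} e^{3 t}
This must equal f(x, t) identically; expanded, f = 32 t^{5} + 24 t^{4} e^{t} + 96 t^{3} e^{t} + 72 t^{2} e^{2 t} + 72 t e^{2 t} + 54 e^{3 t}.
Matching coefficients of the independent functions:
  [t^{5}]:  4 A^{3} = 32
  [t e^{2 t}, t^{2} e^{2 t}]:  4 A B^{2} = 72
  [t^{3} e^{t}]:  8 A^{2} B = 96
  [t^{4} e^{t}]:  2 A^{2} B = 24
  [e^{3 t}]:  2 B^{3} = 54
Solving: A = 2, B = 3.
Check against the point condition:
  u(0, 0) = 3  ⟹  B = 3  ✓
Hence u(x, t) = 2 t^{2} + 3 e^{t}.

Answer: u(x, t) = 2 t^{2} + 3 e^{t}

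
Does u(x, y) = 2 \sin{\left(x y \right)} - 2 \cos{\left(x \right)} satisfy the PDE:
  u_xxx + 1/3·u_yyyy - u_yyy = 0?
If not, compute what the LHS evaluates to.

Evaluate each term of the left-hand side for u = 2 \sin{\left(x y \right)} - 2 \cos{\left(x \right)}.
Derivatives:
  u_xxx = - 2 y^{3} \cos{\left(x y \right)} - 2 \sin{\left(x \right)}
  u_yyyy = 2 x^{4} \sin{\left(x y \right)}
  u_yyy = - 2 x^{3} \cos{\left(x y \right)}
Terms:
  u_xxx = - 2 y^{3} \cos{\left(x y \right)} - 2 \sin{\left(x \right)}
  1/3·u_yyyy = \frac{2 x^{4} \sin{\left(x y \right)}}{3}
  -u_yyy = 2 x^{3} \cos{\left(x y \right)}
Sum: LHS = \frac{2 x^{4} \sin{\left(x y \right)}}{3} + 2 x^{3} \cos{\left(x y \right)} - 2 y^{3} \cos{\left(x y \right)} - 2 \sin{\left(x \right)}
Given right-hand side: 0. Difference LHS − RHS = \frac{2 x^{4} \sin{\left(x y \right)}}{3} + 2 x^{3} \cos{\left(x y \right)} - 2 y^{3} \cos{\left(x y \right)} - 2 \sin{\left(x \right)} ≠ 0, so u is not a solution.

Answer: No, the LHS evaluates to \frac{2 x^{4} \sin{\left(x y \right)}}{3} + 2 x^{3} \cos{\left(x y \right)} - 2 y^{3} \cos{\left(x y \right)} - 2 \sin{\left(x \right)}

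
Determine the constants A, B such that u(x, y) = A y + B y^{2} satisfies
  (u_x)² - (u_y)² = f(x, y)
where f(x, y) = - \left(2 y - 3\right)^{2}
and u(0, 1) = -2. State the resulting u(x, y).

Substitute the ansatz u = A y + B y^{2} into the left-hand side.
Derivatives of the ansatz:
  u_x = 0
  u_y = A + 2 B y
Term by term:
  (u_x)² = 0
  -(u_y)² = - A^{2} - 4 A B y - 4 B^{2} y^{2}
So the left-hand side equals
  - A^{2} - 4 A B y - 4 B^{2} y^{2}
This must equal f(x, y) identically; expanded, f = - 4 y^{2} + 12 y - 9.
Matching coefficients of the independent functions:
  [constant term]:  - A^{2} = -9
  [y]:  - 4 A B = 12
  [y^{2}]:  - 4 B^{2} = -4
These equations allow (A, B) = (-3, 1) or (3, -1).
Impose the point condition(s):
  u(0, 1) = -2  ⟹  A + B = -2
Only A = -3, B = 1 satisfies everything.
Hence u(x, y) = y^{2} - 3 y.

Answer: u(x, y) = y^{2} - 3 y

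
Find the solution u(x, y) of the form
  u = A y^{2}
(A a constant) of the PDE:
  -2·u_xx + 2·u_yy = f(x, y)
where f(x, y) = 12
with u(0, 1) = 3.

Answer: u(x, y) = 3 y^{2}

Derivation:
Substitute the ansatz u = A y^{2} into the left-hand side.
Derivatives of the ansatz:
  u_xx = 0
  u_yy = 2 A
Term by term:
  -2·u_xx = 0
  2·u_yy = 4 A
So the left-hand side equals
  4 A
This must equal f(x, y) = 12 identically.
Matching coefficients of the independent functions:
  [constant term]:  4 A = 12
Solving: A = 3.
Check against the point condition:
  u(0, 1) = 3  ⟹  A = 3  ✓
Hence u(x, y) = 3 y^{2}.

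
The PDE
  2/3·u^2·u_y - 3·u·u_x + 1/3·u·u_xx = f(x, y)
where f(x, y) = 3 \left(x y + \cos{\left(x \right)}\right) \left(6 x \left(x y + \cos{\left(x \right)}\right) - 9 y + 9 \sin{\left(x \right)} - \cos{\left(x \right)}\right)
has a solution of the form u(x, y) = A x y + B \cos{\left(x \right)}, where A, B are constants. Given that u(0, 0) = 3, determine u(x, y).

Substitute the ansatz u = A x y + B \cos{\left(x \right)} into the left-hand side.
Derivatives of the ansatz:
  u_y = A x
  u_x = A y - B \sin{\left(x \right)}
  u_xx = - B \cos{\left(x \right)}
Term by term:
  2/3·u^2·u_y = \frac{2 A^{3} x^{3} y^{2}}{3} + \frac{4 A^{2} B x^{2} y \cos{\left(x \right)}}{3} + \frac{2 A B^{2} x \cos^{2}{\left(x \right)}}{3}
  -3·u·u_x = - 3 A^{2} x y^{2} + 3 A B x y \sin{\left(x \right)} - 3 A B y \cos{\left(x \right)} + 3 B^{2} \sin{\left(x \right)} \cos{\left(x \right)}
  1/3·u·u_xx = - \frac{A B x y \cos{\left(x \right)}}{3} - \frac{B^{2} \cos^{2}{\left(x \right)}}{3}
So the left-hand side equals
  \frac{2 A^{3} x^{3} y^{2}}{3} + \frac{4 A^{2} B x^{2} y \cos{\left(x \right)}}{3} - 3 A^{2} x y^{2} + \frac{2 A B^{2} x \cos^{2}{\left(x \right)}}{3} + 3 A B x y \sin{\left(x \right)} - \frac{A B x y \cos{\left(x \right)}}{3} - 3 A B y \cos{\left(x \right)} + 3 B^{2} \sin{\left(x \right)} \cos{\left(x \right)} - \frac{B^{2} \cos^{2}{\left(x \right)}}{3}
This must equal f(x, y) identically; expanded, f = 18 x^{3} y^{2} + 36 x^{2} y \cos{\left(x \right)} - 27 x y^{2} + 27 x y \sin{\left(x \right)} - 3 x y \cos{\left(x \right)} + 18 x \cos^{2}{\left(x \right)} - 27 y \cos{\left(x \right)} + 27 \sin{\left(x \right)} \cos{\left(x \right)} - 3 \cos^{2}{\left(x \right)}.
Matching coefficients of the independent functions:
  [x y^{2}]:  - 3 A^{2} = -27
  [x \cos^{2}{\left(x \right)}]:  \frac{2 A B^{2}}{3} = 18
  [x^{3} y^{2}]:  \frac{2 A^{3}}{3} = 18
  [y \cos{\left(x \right)}]:  - 3 A B = -27
  [\sin{\left(x \right)} \cos{\left(x \right)}]:  3 B^{2} = 27
  [x y \sin{\left(x \right)}]:  3 A B = 27
  [x y \cos{\left(x \right)}]:  - \frac{A B}{3} = -3
  [x^{2} y \cos{\left(x \right)}]:  \frac{4 A^{2} B}{3} = 36
  [\cos^{2}{\left(x \right)}]:  - \frac{B^{2}}{3} = -3
Solving: A = 3, B = 3.
Check against the point condition:
  u(0, 0) = 3  ⟹  B = 3  ✓
Hence u(x, y) = 3 x y + 3 \cos{\left(x \right)}.

Answer: u(x, y) = 3 x y + 3 \cos{\left(x \right)}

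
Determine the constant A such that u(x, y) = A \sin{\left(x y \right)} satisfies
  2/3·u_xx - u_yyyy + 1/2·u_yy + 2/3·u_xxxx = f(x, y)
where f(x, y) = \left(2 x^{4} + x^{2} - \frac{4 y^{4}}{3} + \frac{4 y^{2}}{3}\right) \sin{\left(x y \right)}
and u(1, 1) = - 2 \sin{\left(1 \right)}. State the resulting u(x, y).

Answer: u(x, y) = - 2 \sin{\left(x y \right)}

Derivation:
Substitute the ansatz u = A \sin{\left(x y \right)} into the left-hand side.
Derivatives of the ansatz:
  u_xx = - A y^{2} \sin{\left(x y \right)}
  u_yyyy = A x^{4} \sin{\left(x y \right)}
  u_yy = - A x^{2} \sin{\left(x y \right)}
  u_xxxx = A y^{4} \sin{\left(x y \right)}
Term by term:
  2/3·u_xx = - \frac{2 A y^{2} \sin{\left(x y \right)}}{3}
  -u_yyyy = - A x^{4} \sin{\left(x y \right)}
  1/2·u_yy = - \frac{A x^{2} \sin{\left(x y \right)}}{2}
  2/3·u_xxxx = \frac{2 A y^{4} \sin{\left(x y \right)}}{3}
So the left-hand side equals
  - A x^{4} \sin{\left(x y \right)} - \frac{A x^{2} \sin{\left(x y \right)}}{2} + \frac{2 A y^{4} \sin{\left(x y \right)}}{3} - \frac{2 A y^{2} \sin{\left(x y \right)}}{3}
This must equal f(x, y) identically; expanded, f = 2 x^{4} \sin{\left(x y \right)} + x^{2} \sin{\left(x y \right)} - \frac{4 y^{4} \sin{\left(x y \right)}}{3} + \frac{4 y^{2} \sin{\left(x y \right)}}{3}.
Matching coefficients of the independent functions:
  [x^{2} \sin{\left(x y \right)}]:  - \frac{A}{2} = 1
  [x^{4} \sin{\left(x y \right)}]:  - A = 2
  [y^{2} \sin{\left(x y \right)}]:  - \frac{2 A}{3} = \frac{4}{3}
  [y^{4} \sin{\left(x y \right)}]:  \frac{2 A}{3} = - \frac{4}{3}
Solving: A = -2.
Check against the point condition:
  u(1, 1) = - 2 \sin{\left(1 \right)}  ⟹  A \sin{\left(1 \right)} = - 2 \sin{\left(1 \right)}  ✓
Hence u(x, y) = - 2 \sin{\left(x y \right)}.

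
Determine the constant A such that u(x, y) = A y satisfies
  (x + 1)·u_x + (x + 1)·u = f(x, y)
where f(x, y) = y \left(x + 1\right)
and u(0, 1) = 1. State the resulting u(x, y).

Substitute the ansatz u = A y into the left-hand side.
Derivatives of the ansatz:
  u_x = 0
Term by term:
  (x + 1)·u_x = 0
  (x + 1)·u = A x y + A y
So the left-hand side equals
  A x y + A y
This must equal f(x, y) identically; expanded, f = x y + y.
Matching coefficients of the independent functions:
  [y, x y]:  A = 1
Solving: A = 1.
Check against the point condition:
  u(0, 1) = 1  ⟹  A = 1  ✓
Hence u(x, y) = y.

Answer: u(x, y) = y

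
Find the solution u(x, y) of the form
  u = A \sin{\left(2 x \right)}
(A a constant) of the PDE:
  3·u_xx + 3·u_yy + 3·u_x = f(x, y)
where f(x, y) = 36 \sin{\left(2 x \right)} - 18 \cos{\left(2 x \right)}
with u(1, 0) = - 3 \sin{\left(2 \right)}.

Answer: u(x, y) = - 3 \sin{\left(2 x \right)}

Derivation:
Substitute the ansatz u = A \sin{\left(2 x \right)} into the left-hand side.
Derivatives of the ansatz:
  u_xx = - 4 A \sin{\left(2 x \right)}
  u_yy = 0
  u_x = 2 A \cos{\left(2 x \right)}
Term by term:
  3·u_xx = - 12 A \sin{\left(2 x \right)}
  3·u_yy = 0
  3·u_x = 6 A \cos{\left(2 x \right)}
So the left-hand side equals
  - 12 A \sin{\left(2 x \right)} + 6 A \cos{\left(2 x \right)}
This must equal f(x, y) = 36 \sin{\left(2 x \right)} - 18 \cos{\left(2 x \right)} identically.
Matching coefficients of the independent functions:
  [\sin{\left(2 x \right)}]:  - 12 A = 36
  [\cos{\left(2 x \right)}]:  6 A = -18
Solving: A = -3.
Check against the point condition:
  u(1, 0) = - 3 \sin{\left(2 \right)}  ⟹  A \sin{\left(2 \right)} = - 3 \sin{\left(2 \right)}  ✓
Hence u(x, y) = - 3 \sin{\left(2 x \right)}.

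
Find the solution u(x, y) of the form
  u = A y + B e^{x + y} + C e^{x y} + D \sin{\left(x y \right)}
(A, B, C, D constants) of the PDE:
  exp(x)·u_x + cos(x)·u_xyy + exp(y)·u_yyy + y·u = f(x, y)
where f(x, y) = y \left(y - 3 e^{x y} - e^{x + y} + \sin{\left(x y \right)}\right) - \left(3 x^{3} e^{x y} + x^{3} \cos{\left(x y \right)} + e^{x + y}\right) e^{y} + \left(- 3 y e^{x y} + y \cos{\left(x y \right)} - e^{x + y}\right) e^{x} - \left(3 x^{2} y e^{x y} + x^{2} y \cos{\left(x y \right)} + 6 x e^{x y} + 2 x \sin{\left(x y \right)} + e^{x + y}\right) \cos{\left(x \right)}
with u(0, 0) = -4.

Answer: u(x, y) = y - 3 e^{x y} - e^{x + y} + \sin{\left(x y \right)}

Derivation:
Substitute the ansatz u = A y + B e^{x + y} + C e^{x y} + D \sin{\left(x y \right)} into the left-hand side.
Derivatives of the ansatz:
  u_x = B e^{x} e^{y} + C y e^{x y} + D y \cos{\left(x y \right)}
  u_xyy = B e^{x} e^{y} + C x^{2} y e^{x y} + 2 C x e^{x y} - D x^{2} y \cos{\left(x y \right)} - 2 D x \sin{\left(x y \right)}
  u_yyy = B e^{x} e^{y} + C x^{3} e^{x y} - D x^{3} \cos{\left(x y \right)}
Term by term:
  exp(x)·u_x = B e^{2 x} e^{y} + C y e^{x} e^{x y} + D y e^{x} \cos{\left(x y \right)}
  cos(x)·u_xyy = B e^{x} e^{y} \cos{\left(x \right)} + C x^{2} y e^{x y} \cos{\left(x \right)} + 2 C x e^{x y} \cos{\left(x \right)} - D x^{2} y \cos{\left(x \right)} \cos{\left(x y \right)} - 2 D x \sin{\left(x y \right)} \cos{\left(x \right)}
  exp(y)·u_yyy = B e^{x} e^{2 y} + C x^{3} e^{y} e^{x y} - D x^{3} e^{y} \cos{\left(x y \right)}
  y·u = A y^{2} + B y e^{x} e^{y} + C y e^{x y} + D y \sin{\left(x y \right)}
So the left-hand side equals
  A y^{2} + B y e^{x} e^{y} + B e^{2 x} e^{y} + B e^{x} e^{2 y} + B e^{x} e^{y} \cos{\left(x \right)} + C x^{3} e^{y} e^{x y} + C x^{2} y e^{x y} \cos{\left(x \right)} + 2 C x e^{x y} \cos{\left(x \right)} + C y e^{x} e^{x y} + C y e^{x y} - D x^{3} e^{y} \cos{\left(x y \right)} - D x^{2} y \cos{\left(x \right)} \cos{\left(x y \right)} - 2 D x \sin{\left(x y \right)} \cos{\left(x \right)} + D y e^{x} \cos{\left(x y \right)} + D y \sin{\left(x y \right)}
This must equal f(x, y) identically; expanded, f = - 3 x^{3} e^{y} e^{x y} - x^{3} e^{y} \cos{\left(x y \right)} - 3 x^{2} y e^{x y} \cos{\left(x \right)} - x^{2} y \cos{\left(x \right)} \cos{\left(x y \right)} - 6 x e^{x y} \cos{\left(x \right)} - 2 x \sin{\left(x y \right)} \cos{\left(x \right)} + y^{2} - y e^{x} e^{y} - 3 y e^{x} e^{x y} + y e^{x} \cos{\left(x y \right)} - 3 y e^{x y} + y \sin{\left(x y \right)} - e^{2 x} e^{y} - e^{x} e^{2 y} - e^{x} e^{y} \cos{\left(x \right)}.
Matching coefficients of the independent functions:
(each divided by its leading coefficient; functions giving the same equation are listed together)
  [y^{2}]:  A - 1 = 0
  [y e^{x y}, x e^{x y} \cos{\left(x \right)}, x^{3} e^{y} e^{x y}, …]:  C + 3 = 0
  [y \sin{\left(x y \right)}, x \sin{\left(x y \right)} \cos{\left(x \right)}, x^{3} e^{y} \cos{\left(x y \right)}, …]:  D - 1 = 0
  [e^{x} e^{2 y}, e^{2 x} e^{y}, y e^{x} e^{y}, …]:  B + 1 = 0
Solving: A = 1, B = -1, C = -3, D = 1.
Check against the point condition:
  u(0, 0) = -4  ⟹  B + C = -4  ✓
Hence u(x, y) = y - 3 e^{x y} - e^{x + y} + \sin{\left(x y \right)}.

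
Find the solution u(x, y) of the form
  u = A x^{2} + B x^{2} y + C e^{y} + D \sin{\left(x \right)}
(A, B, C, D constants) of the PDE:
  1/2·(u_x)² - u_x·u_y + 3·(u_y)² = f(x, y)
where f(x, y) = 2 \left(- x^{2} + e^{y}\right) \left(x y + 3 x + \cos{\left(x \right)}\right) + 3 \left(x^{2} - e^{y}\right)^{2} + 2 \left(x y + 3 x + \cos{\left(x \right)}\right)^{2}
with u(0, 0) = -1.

Substitute the ansatz u = A x^{2} + B x^{2} y + C e^{y} + D \sin{\left(x \right)} into the left-hand side.
Derivatives of the ansatz:
  u_x = 2 A x + 2 B x y + D \cos{\left(x \right)}
  u_y = B x^{2} + C e^{y}
Term by term:
  1/2·(u_x)² = 2 A^{2} x^{2} + 4 A B x^{2} y + 2 A D x \cos{\left(x \right)} + 2 B^{2} x^{2} y^{2} + 2 B D x y \cos{\left(x \right)} + \frac{D^{2} \cos^{2}{\left(x \right)}}{2}
  -u_x·u_y = - 2 A B x^{3} - 2 A C x e^{y} - 2 B^{2} x^{3} y - 2 B C x y e^{y} - B D x^{2} \cos{\left(x \right)} - C D e^{y} \cos{\left(x \right)}
  3·(u_y)² = 3 B^{2} x^{4} + 6 B C x^{2} e^{y} + 3 C^{2} e^{2 y}
So the left-hand side equals
  2 A^{2} x^{2} - 2 A B x^{3} + 4 A B x^{2} y - 2 A C x e^{y} + 2 A D x \cos{\left(x \right)} + 3 B^{2} x^{4} - 2 B^{2} x^{3} y + 2 B^{2} x^{2} y^{2} + 6 B C x^{2} e^{y} - 2 B C x y e^{y} - B D x^{2} \cos{\left(x \right)} + 2 B D x y \cos{\left(x \right)} + 3 C^{2} e^{2 y} - C D e^{y} \cos{\left(x \right)} + \frac{D^{2} \cos^{2}{\left(x \right)}}{2}
This must equal f(x, y) identically; expanded, f = 3 x^{4} - 2 x^{3} y - 6 x^{3} + 2 x^{2} y^{2} + 12 x^{2} y - 6 x^{2} e^{y} - 2 x^{2} \cos{\left(x \right)} + 18 x^{2} + 2 x y e^{y} + 4 x y \cos{\left(x \right)} + 6 x e^{y} + 12 x \cos{\left(x \right)} + 3 e^{2 y} + 2 e^{y} \cos{\left(x \right)} + 2 \cos^{2}{\left(x \right)}.
Matching coefficients of the independent functions:
(each divided by its leading coefficient; functions giving the same equation are listed together)
  [x^{2}]:  A^{2} - 9 = 0
  [x^{3}, x^{2} y]:  A B - 3 = 0
  [x^{4}, x^{2} y^{2}, x^{3} y]:  B^{2} - 1 = 0
  [x e^{y}]:  A C + 3 = 0
  [x \cos{\left(x \right)}]:  A D - 6 = 0
  [x^{2} e^{y}, x y e^{y}]:  B C + 1 = 0
  [x^{2} \cos{\left(x \right)}, x y \cos{\left(x \right)}]:  B D - 2 = 0
  [e^{y} \cos{\left(x \right)}]:  C D + 2 = 0
  [e^{2 y}]:  C^{2} - 1 = 0
  [\cos^{2}{\left(x \right)}]:  D^{2} - 4 = 0
These equations allow (A, B, C, D) = (-3, -1, 1, -2) or (3, 1, -1, 2).
Impose the point condition(s):
  u(0, 0) = -1  ⟹  C = -1
Only A = 3, B = 1, C = -1, D = 2 satisfies everything.
Hence u(x, y) = x^{2} y + 3 x^{2} - e^{y} + 2 \sin{\left(x \right)}.

Answer: u(x, y) = x^{2} y + 3 x^{2} - e^{y} + 2 \sin{\left(x \right)}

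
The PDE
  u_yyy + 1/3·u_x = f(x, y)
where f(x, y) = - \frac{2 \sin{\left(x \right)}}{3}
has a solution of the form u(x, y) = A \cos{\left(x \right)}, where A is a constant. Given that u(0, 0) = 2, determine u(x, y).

Substitute the ansatz u = A \cos{\left(x \right)} into the left-hand side.
Derivatives of the ansatz:
  u_yyy = 0
  u_x = - A \sin{\left(x \right)}
Term by term:
  u_yyy = 0
  1/3·u_x = - \frac{A \sin{\left(x \right)}}{3}
So the left-hand side equals
  - \frac{A \sin{\left(x \right)}}{3}
This must equal f(x, y) = - \frac{2 \sin{\left(x \right)}}{3} identically.
Matching coefficients of the independent functions:
  [\sin{\left(x \right)}]:  - \frac{A}{3} = - \frac{2}{3}
Solving: A = 2.
Check against the point condition:
  u(0, 0) = 2  ⟹  A = 2  ✓
Hence u(x, y) = 2 \cos{\left(x \right)}.

Answer: u(x, y) = 2 \cos{\left(x \right)}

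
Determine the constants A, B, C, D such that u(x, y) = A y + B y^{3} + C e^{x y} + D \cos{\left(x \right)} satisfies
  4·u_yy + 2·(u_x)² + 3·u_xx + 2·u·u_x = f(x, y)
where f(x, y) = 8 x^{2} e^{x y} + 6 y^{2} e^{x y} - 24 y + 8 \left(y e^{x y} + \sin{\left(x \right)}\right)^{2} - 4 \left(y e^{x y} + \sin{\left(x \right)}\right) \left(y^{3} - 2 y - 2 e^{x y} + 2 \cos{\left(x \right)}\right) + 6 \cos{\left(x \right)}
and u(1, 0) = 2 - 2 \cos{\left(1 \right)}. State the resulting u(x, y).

Substitute the ansatz u = A y + B y^{3} + C e^{x y} + D \cos{\left(x \right)} into the left-hand side.
Derivatives of the ansatz:
  u_yy = 6 B y + C x^{2} e^{x y}
  u_x = C y e^{x y} - D \sin{\left(x \right)}
  u_xx = C y^{2} e^{x y} - D \cos{\left(x \right)}
Term by term:
  4·u_yy = 24 B y + 4 C x^{2} e^{x y}
  2·(u_x)² = 2 C^{2} y^{2} e^{2 x y} - 4 C D y e^{x y} \sin{\left(x \right)} + 2 D^{2} \sin^{2}{\left(x \right)}
  3·u_xx = 3 C y^{2} e^{x y} - 3 D \cos{\left(x \right)}
  2·u·u_x = 2 A C y^{2} e^{x y} - 2 A D y \sin{\left(x \right)} + 2 B C y^{4} e^{x y} - 2 B D y^{3} \sin{\left(x \right)} + 2 C^{2} y e^{2 x y} + 2 C D y e^{x y} \cos{\left(x \right)} - 2 C D e^{x y} \sin{\left(x \right)} - 2 D^{2} \sin{\left(x \right)} \cos{\left(x \right)}
So the left-hand side equals
  2 A C y^{2} e^{x y} - 2 A D y \sin{\left(x \right)} + 2 B C y^{4} e^{x y} - 2 B D y^{3} \sin{\left(x \right)} + 24 B y + 2 C^{2} y^{2} e^{2 x y} + 2 C^{2} y e^{2 x y} - 4 C D y e^{x y} \sin{\left(x \right)} + 2 C D y e^{x y} \cos{\left(x \right)} - 2 C D e^{x y} \sin{\left(x \right)} + 4 C x^{2} e^{x y} + 3 C y^{2} e^{x y} + 2 D^{2} \sin^{2}{\left(x \right)} - 2 D^{2} \sin{\left(x \right)} \cos{\left(x \right)} - 3 D \cos{\left(x \right)}
This must equal f(x, y) identically; expanded, f = 8 x^{2} e^{x y} - 4 y^{4} e^{x y} - 4 y^{3} \sin{\left(x \right)} + 8 y^{2} e^{2 x y} + 14 y^{2} e^{x y} + 8 y e^{2 x y} + 16 y e^{x y} \sin{\left(x \right)} - 8 y e^{x y} \cos{\left(x \right)} + 8 y \sin{\left(x \right)} - 24 y + 8 e^{x y} \sin{\left(x \right)} + 8 \sin^{2}{\left(x \right)} - 8 \sin{\left(x \right)} \cos{\left(x \right)} + 6 \cos{\left(x \right)}.
Matching coefficients of the independent functions:
  [y]:  24 B = -24
  [x^{2} e^{x y}]:  4 C = 8
  [y e^{2 x y}, y^{2} e^{2 x y}]:  2 C^{2} = 8
  [y \sin{\left(x \right)}]:  - 2 A D = 8
  [y^{2} e^{x y}]:  2 A C + 3 C = 14
  [y^{3} \sin{\left(x \right)}]:  - 2 B D = -4
  [y^{4} e^{x y}]:  2 B C = -4
  [e^{x y} \sin{\left(x \right)}]:  - 2 C D = 8
  [\sin{\left(x \right)} \cos{\left(x \right)}]:  - 2 D^{2} = -8
  [y e^{x y} \sin{\left(x \right)}]:  - 4 C D = 16
  [y e^{x y} \cos{\left(x \right)}]:  2 C D = -8
  [\sin^{2}{\left(x \right)}]:  2 D^{2} = 8
  [\cos{\left(x \right)}]:  - 3 D = 6
Solving: A = 2, B = -1, C = 2, D = -2.
Check against the point condition:
  u(1, 0) = 2 - 2 \cos{\left(1 \right)}  ⟹  C + D \cos{\left(1 \right)} = 2 - 2 \cos{\left(1 \right)}  ✓
Hence u(x, y) = - y^{3} + 2 y + 2 e^{x y} - 2 \cos{\left(x \right)}.

Answer: u(x, y) = - y^{3} + 2 y + 2 e^{x y} - 2 \cos{\left(x \right)}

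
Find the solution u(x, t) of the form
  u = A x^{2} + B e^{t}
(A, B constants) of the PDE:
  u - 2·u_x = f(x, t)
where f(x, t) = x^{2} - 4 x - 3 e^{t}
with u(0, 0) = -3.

Substitute the ansatz u = A x^{2} + B e^{t} into the left-hand side.
Derivatives of the ansatz:
  u_x = 2 A x
Term by term:
  u = A x^{2} + B e^{t}
  -2·u_x = - 4 A x
So the left-hand side equals
  A x^{2} - 4 A x + B e^{t}
This must equal f(x, t) = x^{2} - 4 x - 3 e^{t} identically.
Matching coefficients of the independent functions:
  [x]:  - 4 A = -4
  [x^{2}]:  A = 1
  [e^{t}]:  B = -3
Solving: A = 1, B = -3.
Check against the point condition:
  u(0, 0) = -3  ⟹  B = -3  ✓
Hence u(x, t) = x^{2} - 3 e^{t}.

Answer: u(x, t) = x^{2} - 3 e^{t}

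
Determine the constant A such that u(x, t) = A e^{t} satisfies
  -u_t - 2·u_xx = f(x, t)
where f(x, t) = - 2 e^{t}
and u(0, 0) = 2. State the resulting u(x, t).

Answer: u(x, t) = 2 e^{t}

Derivation:
Substitute the ansatz u = A e^{t} into the left-hand side.
Derivatives of the ansatz:
  u_t = A e^{t}
  u_xx = 0
Term by term:
  -u_t = - A e^{t}
  -2·u_xx = 0
So the left-hand side equals
  - A e^{t}
This must equal f(x, t) = - 2 e^{t} identically.
Matching coefficients of the independent functions:
  [e^{t}]:  - A = -2
Solving: A = 2.
Check against the point condition:
  u(0, 0) = 2  ⟹  A = 2  ✓
Hence u(x, t) = 2 e^{t}.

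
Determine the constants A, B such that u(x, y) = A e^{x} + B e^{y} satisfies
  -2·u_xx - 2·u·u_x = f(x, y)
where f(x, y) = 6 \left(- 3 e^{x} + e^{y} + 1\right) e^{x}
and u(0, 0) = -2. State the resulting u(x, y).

Substitute the ansatz u = A e^{x} + B e^{y} into the left-hand side.
Derivatives of the ansatz:
  u_xx = A e^{x}
  u_x = A e^{x}
Term by term:
  -2·u_xx = - 2 A e^{x}
  -2·u·u_x = - 2 A^{2} e^{2 x} - 2 A B e^{x} e^{y}
So the left-hand side equals
  - 2 A^{2} e^{2 x} - 2 A B e^{x} e^{y} - 2 A e^{x}
This must equal f(x, y) identically; expanded, f = - 18 e^{2 x} + 6 e^{x} e^{y} + 6 e^{x}.
Matching coefficients of the independent functions:
  [e^{x} e^{y}]:  - 2 A B = 6
  [e^{x}]:  - 2 A = 6
  [e^{2 x}]:  - 2 A^{2} = -18
Solving: A = -3, B = 1.
Check against the point condition:
  u(0, 0) = -2  ⟹  A + B = -2  ✓
Hence u(x, y) = - 3 e^{x} + e^{y}.

Answer: u(x, y) = - 3 e^{x} + e^{y}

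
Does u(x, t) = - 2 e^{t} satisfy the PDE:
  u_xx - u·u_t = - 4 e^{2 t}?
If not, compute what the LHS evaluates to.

Answer: Yes

Derivation:
Evaluate each term of the left-hand side for u = - 2 e^{t}.
Derivatives:
  u_xx = 0
  u_t = - 2 e^{t}
Terms:
  u_xx = 0
  -u·u_t = - 4 e^{2 t}
Sum: LHS = - 4 e^{2 t}
This is exactly the given right-hand side, so u is a solution.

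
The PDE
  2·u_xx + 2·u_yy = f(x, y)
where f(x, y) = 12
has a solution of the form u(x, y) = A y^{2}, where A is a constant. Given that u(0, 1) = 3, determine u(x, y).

Substitute the ansatz u = A y^{2} into the left-hand side.
Derivatives of the ansatz:
  u_xx = 0
  u_yy = 2 A
Term by term:
  2·u_xx = 0
  2·u_yy = 4 A
So the left-hand side equals
  4 A
This must equal f(x, y) = 12 identically.
Matching coefficients of the independent functions:
  [constant term]:  4 A = 12
Solving: A = 3.
Check against the point condition:
  u(0, 1) = 3  ⟹  A = 3  ✓
Hence u(x, y) = 3 y^{2}.

Answer: u(x, y) = 3 y^{2}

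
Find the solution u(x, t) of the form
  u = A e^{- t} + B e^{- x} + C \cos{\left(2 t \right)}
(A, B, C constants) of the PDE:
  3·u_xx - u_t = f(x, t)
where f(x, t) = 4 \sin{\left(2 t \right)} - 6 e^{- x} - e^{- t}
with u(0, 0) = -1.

Substitute the ansatz u = A e^{- t} + B e^{- x} + C \cos{\left(2 t \right)} into the left-hand side.
Derivatives of the ansatz:
  u_xx = B e^{- x}
  u_t = - A e^{- t} - 2 C \sin{\left(2 t \right)}
Term by term:
  3·u_xx = 3 B e^{- x}
  -u_t = A e^{- t} + 2 C \sin{\left(2 t \right)}
So the left-hand side equals
  A e^{- t} + 3 B e^{- x} + 2 C \sin{\left(2 t \right)}
This must equal f(x, t) = 4 \sin{\left(2 t \right)} - 6 e^{- x} - e^{- t} identically.
Matching coefficients of the independent functions:
  [e^{- t}]:  A = -1
  [e^{- x}]:  3 B = -6
  [\sin{\left(2 t \right)}]:  2 C = 4
Solving: A = -1, B = -2, C = 2.
Check against the point condition:
  u(0, 0) = -1  ⟹  A + B + C = -1  ✓
Hence u(x, t) = 2 \cos{\left(2 t \right)} - 2 e^{- x} - e^{- t}.

Answer: u(x, t) = 2 \cos{\left(2 t \right)} - 2 e^{- x} - e^{- t}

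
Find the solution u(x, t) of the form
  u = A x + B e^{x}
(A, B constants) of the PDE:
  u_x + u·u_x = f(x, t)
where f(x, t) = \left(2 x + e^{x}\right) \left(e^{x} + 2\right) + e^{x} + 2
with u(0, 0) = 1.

Substitute the ansatz u = A x + B e^{x} into the left-hand side.
Derivatives of the ansatz:
  u_x = A + B e^{x}
Term by term:
  u_x = A + B e^{x}
  u·u_x = A^{2} x + A B x e^{x} + A B e^{x} + B^{2} e^{2 x}
So the left-hand side equals
  A^{2} x + A B x e^{x} + A B e^{x} + A + B^{2} e^{2 x} + B e^{x}
This must equal f(x, t) identically; expanded, f = 2 x e^{x} + 4 x + e^{2 x} + 3 e^{x} + 2.
Matching coefficients of the independent functions:
  [constant term]:  A = 2
  [x]:  A^{2} = 4
  [x e^{x}]:  A B = 2
  [e^{x}]:  A B + B = 3
  [e^{2 x}]:  B^{2} = 1
Solving: A = 2, B = 1.
Check against the point condition:
  u(0, 0) = 1  ⟹  B = 1  ✓
Hence u(x, t) = 2 x + e^{x}.

Answer: u(x, t) = 2 x + e^{x}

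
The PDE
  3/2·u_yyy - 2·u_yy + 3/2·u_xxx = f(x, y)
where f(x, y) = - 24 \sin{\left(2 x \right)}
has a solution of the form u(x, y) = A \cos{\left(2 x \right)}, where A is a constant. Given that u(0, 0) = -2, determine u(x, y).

Substitute the ansatz u = A \cos{\left(2 x \right)} into the left-hand side.
Derivatives of the ansatz:
  u_yyy = 0
  u_yy = 0
  u_xxx = 8 A \sin{\left(2 x \right)}
Term by term:
  3/2·u_yyy = 0
  -2·u_yy = 0
  3/2·u_xxx = 12 A \sin{\left(2 x \right)}
So the left-hand side equals
  12 A \sin{\left(2 x \right)}
This must equal f(x, y) = - 24 \sin{\left(2 x \right)} identically.
Matching coefficients of the independent functions:
  [\sin{\left(2 x \right)}]:  12 A = -24
Solving: A = -2.
Check against the point condition:
  u(0, 0) = -2  ⟹  A = -2  ✓
Hence u(x, y) = - 2 \cos{\left(2 x \right)}.

Answer: u(x, y) = - 2 \cos{\left(2 x \right)}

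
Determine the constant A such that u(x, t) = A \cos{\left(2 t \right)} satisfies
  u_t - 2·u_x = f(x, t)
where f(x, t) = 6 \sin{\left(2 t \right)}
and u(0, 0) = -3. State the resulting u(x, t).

Answer: u(x, t) = - 3 \cos{\left(2 t \right)}

Derivation:
Substitute the ansatz u = A \cos{\left(2 t \right)} into the left-hand side.
Derivatives of the ansatz:
  u_t = - 2 A \sin{\left(2 t \right)}
  u_x = 0
Term by term:
  u_t = - 2 A \sin{\left(2 t \right)}
  -2·u_x = 0
So the left-hand side equals
  - 2 A \sin{\left(2 t \right)}
This must equal f(x, t) = 6 \sin{\left(2 t \right)} identically.
Matching coefficients of the independent functions:
  [\sin{\left(2 t \right)}]:  - 2 A = 6
Solving: A = -3.
Check against the point condition:
  u(0, 0) = -3  ⟹  A = -3  ✓
Hence u(x, t) = - 3 \cos{\left(2 t \right)}.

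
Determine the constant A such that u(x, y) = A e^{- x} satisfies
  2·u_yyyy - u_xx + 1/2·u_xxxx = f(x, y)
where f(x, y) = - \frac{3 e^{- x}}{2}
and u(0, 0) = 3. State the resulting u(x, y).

Substitute the ansatz u = A e^{- x} into the left-hand side.
Derivatives of the ansatz:
  u_yyyy = 0
  u_xx = A e^{- x}
  u_xxxx = A e^{- x}
Term by term:
  2·u_yyyy = 0
  -u_xx = - A e^{- x}
  1/2·u_xxxx = \frac{A e^{- x}}{2}
So the left-hand side equals
  - \frac{A e^{- x}}{2}
This must equal f(x, y) = - \frac{3 e^{- x}}{2} identically.
Matching coefficients of the independent functions:
  [e^{- x}]:  - \frac{A}{2} = - \frac{3}{2}
Solving: A = 3.
Check against the point condition:
  u(0, 0) = 3  ⟹  A = 3  ✓
Hence u(x, y) = 3 e^{- x}.

Answer: u(x, y) = 3 e^{- x}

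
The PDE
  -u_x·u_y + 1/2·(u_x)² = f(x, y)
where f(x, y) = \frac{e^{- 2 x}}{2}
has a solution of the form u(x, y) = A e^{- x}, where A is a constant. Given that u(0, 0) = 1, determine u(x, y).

Substitute the ansatz u = A e^{- x} into the left-hand side.
Derivatives of the ansatz:
  u_x = - A e^{- x}
  u_y = 0
Term by term:
  -u_x·u_y = 0
  1/2·(u_x)² = \frac{A^{2} e^{- 2 x}}{2}
So the left-hand side equals
  \frac{A^{2} e^{- 2 x}}{2}
This must equal f(x, y) = \frac{e^{- 2 x}}{2} identically.
Matching coefficients of the independent functions:
  [e^{- 2 x}]:  \frac{A^{2}}{2} = \frac{1}{2}
These equations allow (A) = (-1) or (1).
Impose the point condition(s):
  u(0, 0) = 1  ⟹  A = 1
Only A = 1 satisfies everything.
Hence u(x, y) = e^{- x}.

Answer: u(x, y) = e^{- x}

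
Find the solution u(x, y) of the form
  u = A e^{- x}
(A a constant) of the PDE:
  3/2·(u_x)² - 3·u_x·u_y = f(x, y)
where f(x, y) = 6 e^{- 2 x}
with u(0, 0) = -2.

Answer: u(x, y) = - 2 e^{- x}

Derivation:
Substitute the ansatz u = A e^{- x} into the left-hand side.
Derivatives of the ansatz:
  u_x = - A e^{- x}
  u_y = 0
Term by term:
  3/2·(u_x)² = \frac{3 A^{2} e^{- 2 x}}{2}
  -3·u_x·u_y = 0
So the left-hand side equals
  \frac{3 A^{2} e^{- 2 x}}{2}
This must equal f(x, y) = 6 e^{- 2 x} identically.
Matching coefficients of the independent functions:
  [e^{- 2 x}]:  \frac{3 A^{2}}{2} = 6
These equations allow (A) = (-2) or (2).
Impose the point condition(s):
  u(0, 0) = -2  ⟹  A = -2
Only A = -2 satisfies everything.
Hence u(x, y) = - 2 e^{- x}.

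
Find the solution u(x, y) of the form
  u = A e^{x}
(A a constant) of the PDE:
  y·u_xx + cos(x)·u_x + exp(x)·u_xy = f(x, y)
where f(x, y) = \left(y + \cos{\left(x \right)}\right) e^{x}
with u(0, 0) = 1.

Substitute the ansatz u = A e^{x} into the left-hand side.
Derivatives of the ansatz:
  u_xx = A e^{x}
  u_x = A e^{x}
  u_xy = 0
Term by term:
  y·u_xx = A y e^{x}
  cos(x)·u_x = A e^{x} \cos{\left(x \right)}
  exp(x)·u_xy = 0
So the left-hand side equals
  A y e^{x} + A e^{x} \cos{\left(x \right)}
This must equal f(x, y) identically; expanded, f = y e^{x} + e^{x} \cos{\left(x \right)}.
Matching coefficients of the independent functions:
  [y e^{x}, e^{x} \cos{\left(x \right)}]:  A = 1
Solving: A = 1.
Check against the point condition:
  u(0, 0) = 1  ⟹  A = 1  ✓
Hence u(x, y) = e^{x}.

Answer: u(x, y) = e^{x}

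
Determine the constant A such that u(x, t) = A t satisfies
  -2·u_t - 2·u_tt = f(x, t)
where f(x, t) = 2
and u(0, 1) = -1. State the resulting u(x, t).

Answer: u(x, t) = - t

Derivation:
Substitute the ansatz u = A t into the left-hand side.
Derivatives of the ansatz:
  u_t = A
  u_tt = 0
Term by term:
  -2·u_t = - 2 A
  -2·u_tt = 0
So the left-hand side equals
  - 2 A
This must equal f(x, t) = 2 identically.
Matching coefficients of the independent functions:
  [constant term]:  - 2 A = 2
Solving: A = -1.
Check against the point condition:
  u(0, 1) = -1  ⟹  A = -1  ✓
Hence u(x, t) = - t.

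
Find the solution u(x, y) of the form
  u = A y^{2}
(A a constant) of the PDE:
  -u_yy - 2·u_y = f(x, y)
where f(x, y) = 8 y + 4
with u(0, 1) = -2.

Answer: u(x, y) = - 2 y^{2}

Derivation:
Substitute the ansatz u = A y^{2} into the left-hand side.
Derivatives of the ansatz:
  u_yy = 2 A
  u_y = 2 A y
Term by term:
  -u_yy = - 2 A
  -2·u_y = - 4 A y
So the left-hand side equals
  - 4 A y - 2 A
This must equal f(x, y) = 8 y + 4 identically.
Matching coefficients of the independent functions:
  [constant term]:  - 2 A = 4
  [y]:  - 4 A = 8
Solving: A = -2.
Check against the point condition:
  u(0, 1) = -2  ⟹  A = -2  ✓
Hence u(x, y) = - 2 y^{2}.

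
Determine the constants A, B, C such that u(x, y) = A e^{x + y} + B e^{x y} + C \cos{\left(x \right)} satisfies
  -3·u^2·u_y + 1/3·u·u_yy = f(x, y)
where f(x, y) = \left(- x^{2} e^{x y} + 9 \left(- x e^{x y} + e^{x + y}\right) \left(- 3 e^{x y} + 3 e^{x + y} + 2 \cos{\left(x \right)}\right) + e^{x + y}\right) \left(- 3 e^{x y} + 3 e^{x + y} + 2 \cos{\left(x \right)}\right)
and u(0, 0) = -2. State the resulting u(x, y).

Answer: u(x, y) = 3 e^{x y} - 3 e^{x + y} - 2 \cos{\left(x \right)}

Derivation:
Substitute the ansatz u = A e^{x + y} + B e^{x y} + C \cos{\left(x \right)} into the left-hand side.
Derivatives of the ansatz:
  u_y = A e^{x} e^{y} + B x e^{x y}
  u_yy = A e^{x} e^{y} + B x^{2} e^{x y}
Term by term:
  -3·u^2·u_y = - 3 A^{3} e^{3 x} e^{3 y} - 3 A^{2} B x e^{2 x} e^{2 y} e^{x y} - 6 A^{2} B e^{2 x} e^{2 y} e^{x y} - 6 A^{2} C e^{2 x} e^{2 y} \cos{\left(x \right)} - 6 A B^{2} x e^{x} e^{y} e^{2 x y} - 3 A B^{2} e^{x} e^{y} e^{2 x y} - 6 A B C x e^{x} e^{y} e^{x y} \cos{\left(x \right)} - 6 A B C e^{x} e^{y} e^{x y} \cos{\left(x \right)} - 3 A C^{2} e^{x} e^{y} \cos^{2}{\left(x \right)} - 3 B^{3} x e^{3 x y} - 6 B^{2} C x e^{2 x y} \cos{\left(x \right)} - 3 B C^{2} x e^{x y} \cos^{2}{\left(x \right)}
  1/3·u·u_yy = \frac{A^{2} e^{2 x} e^{2 y}}{3} + \frac{A B x^{2} e^{x} e^{y} e^{x y}}{3} + \frac{A B e^{x} e^{y} e^{x y}}{3} + \frac{A C e^{x} e^{y} \cos{\left(x \right)}}{3} + \frac{B^{2} x^{2} e^{2 x y}}{3} + \frac{B C x^{2} e^{x y} \cos{\left(x \right)}}{3}
So the left-hand side equals
  - 3 A^{3} e^{3 x} e^{3 y} - 3 A^{2} B x e^{2 x} e^{2 y} e^{x y} - 6 A^{2} B e^{2 x} e^{2 y} e^{x y} - 6 A^{2} C e^{2 x} e^{2 y} \cos{\left(x \right)} + \frac{A^{2} e^{2 x} e^{2 y}}{3} - 6 A B^{2} x e^{x} e^{y} e^{2 x y} - 3 A B^{2} e^{x} e^{y} e^{2 x y} - 6 A B C x e^{x} e^{y} e^{x y} \cos{\left(x \right)} - 6 A B C e^{x} e^{y} e^{x y} \cos{\left(x \right)} + \frac{A B x^{2} e^{x} e^{y} e^{x y}}{3} + \frac{A B e^{x} e^{y} e^{x y}}{3} - 3 A C^{2} e^{x} e^{y} \cos^{2}{\left(x \right)} + \frac{A C e^{x} e^{y} \cos{\left(x \right)}}{3} - 3 B^{3} x e^{3 x y} - 6 B^{2} C x e^{2 x y} \cos{\left(x \right)} + \frac{B^{2} x^{2} e^{2 x y}}{3} - 3 B C^{2} x e^{x y} \cos^{2}{\left(x \right)} + \frac{B C x^{2} e^{x y} \cos{\left(x \right)}}{3}
This must equal f(x, y) identically; expanded, f = - 3 x^{2} e^{x} e^{y} e^{x y} + 3 x^{2} e^{2 x y} - 2 x^{2} e^{x y} \cos{\left(x \right)} - 81 x e^{2 x} e^{2 y} e^{x y} + 162 x e^{x} e^{y} e^{2 x y} - 108 x e^{x} e^{y} e^{x y} \cos{\left(x \right)} - 81 x e^{3 x y} + 108 x e^{2 x y} \cos{\left(x \right)} - 36 x e^{x y} \cos^{2}{\left(x \right)} + 81 e^{3 x} e^{3 y} - 162 e^{2 x} e^{2 y} e^{x y} + 108 e^{2 x} e^{2 y} \cos{\left(x \right)} + 3 e^{2 x} e^{2 y} + 81 e^{x} e^{y} e^{2 x y} - 108 e^{x} e^{y} e^{x y} \cos{\left(x \right)} - 3 e^{x} e^{y} e^{x y} + 36 e^{x} e^{y} \cos^{2}{\left(x \right)} + 2 e^{x} e^{y} \cos{\left(x \right)}.
Matching coefficients of the independent functions:
(each divided by its leading coefficient; functions giving the same equation are listed together)
  [x e^{3 x y}]:  B^{3} - 27 = 0
  [x^{2} e^{2 x y}]:  B^{2} - 9 = 0
  [e^{2 x} e^{2 y}]:  A^{2} - 9 = 0
  [e^{3 x} e^{3 y}]:  A^{3} + 27 = 0
  [x e^{x y} \cos^{2}{\left(x \right)}]:  B C^{2} - 12 = 0
  [x e^{2 x y} \cos{\left(x \right)}]:  B^{2} C + 18 = 0
  [x^{2} e^{x y} \cos{\left(x \right)}]:  B C + 6 = 0
  [e^{x} e^{y} e^{x y}, x^{2} e^{x} e^{y} e^{x y}]:  A B + 9 = 0
  [e^{x} e^{y} e^{2 x y}, x e^{x} e^{y} e^{2 x y}]:  A B^{2} + 27 = 0
  [e^{x} e^{y} \cos{\left(x \right)}]:  A C - 6 = 0
  [e^{x} e^{y} \cos^{2}{\left(x \right)}]:  A C^{2} + 12 = 0
  [e^{2 x} e^{2 y} e^{x y}, x e^{2 x} e^{2 y} e^{x y}]:  A^{2} B - 27 = 0
  [e^{2 x} e^{2 y} \cos{\left(x \right)}]:  A^{2} C + 18 = 0
  [e^{x} e^{y} e^{x y} \cos{\left(x \right)}, x e^{x} e^{y} e^{x y} \cos{\left(x \right)}]:  A B C - 18 = 0
Solving: A = -3, B = 3, C = -2.
Check against the point condition:
  u(0, 0) = -2  ⟹  A + B + C = -2  ✓
Hence u(x, y) = 3 e^{x y} - 3 e^{x + y} - 2 \cos{\left(x \right)}.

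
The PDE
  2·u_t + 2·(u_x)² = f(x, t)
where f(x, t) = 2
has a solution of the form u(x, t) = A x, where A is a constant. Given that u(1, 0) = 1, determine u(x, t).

Substitute the ansatz u = A x into the left-hand side.
Derivatives of the ansatz:
  u_t = 0
  u_x = A
Term by term:
  2·u_t = 0
  2·(u_x)² = 2 A^{2}
So the left-hand side equals
  2 A^{2}
This must equal f(x, t) = 2 identically.
Matching coefficients of the independent functions:
  [constant term]:  2 A^{2} = 2
These equations allow (A) = (-1) or (1).
Impose the point condition(s):
  u(1, 0) = 1  ⟹  A = 1
Only A = 1 satisfies everything.
Hence u(x, t) = x.

Answer: u(x, t) = x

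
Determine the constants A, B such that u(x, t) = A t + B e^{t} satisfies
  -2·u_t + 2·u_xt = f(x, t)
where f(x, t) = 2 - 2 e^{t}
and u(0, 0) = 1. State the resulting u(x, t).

Substitute the ansatz u = A t + B e^{t} into the left-hand side.
Derivatives of the ansatz:
  u_t = A + B e^{t}
  u_xt = 0
Term by term:
  -2·u_t = - 2 A - 2 B e^{t}
  2·u_xt = 0
So the left-hand side equals
  - 2 A - 2 B e^{t}
This must equal f(x, t) = 2 - 2 e^{t} identically.
Matching coefficients of the independent functions:
  [constant term]:  - 2 A = 2
  [e^{t}]:  - 2 B = -2
Solving: A = -1, B = 1.
Check against the point condition:
  u(0, 0) = 1  ⟹  B = 1  ✓
Hence u(x, t) = - t + e^{t}.

Answer: u(x, t) = - t + e^{t}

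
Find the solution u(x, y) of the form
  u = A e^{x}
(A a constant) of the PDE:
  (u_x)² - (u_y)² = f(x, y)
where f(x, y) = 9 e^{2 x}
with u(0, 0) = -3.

Answer: u(x, y) = - 3 e^{x}

Derivation:
Substitute the ansatz u = A e^{x} into the left-hand side.
Derivatives of the ansatz:
  u_x = A e^{x}
  u_y = 0
Term by term:
  (u_x)² = A^{2} e^{2 x}
  -(u_y)² = 0
So the left-hand side equals
  A^{2} e^{2 x}
This must equal f(x, y) = 9 e^{2 x} identically.
Matching coefficients of the independent functions:
  [e^{2 x}]:  A^{2} = 9
These equations allow (A) = (-3) or (3).
Impose the point condition(s):
  u(0, 0) = -3  ⟹  A = -3
Only A = -3 satisfies everything.
Hence u(x, y) = - 3 e^{x}.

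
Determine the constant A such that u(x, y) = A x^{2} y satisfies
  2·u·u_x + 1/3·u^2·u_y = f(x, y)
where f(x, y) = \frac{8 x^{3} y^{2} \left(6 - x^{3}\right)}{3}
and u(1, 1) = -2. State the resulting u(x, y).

Substitute the ansatz u = A x^{2} y into the left-hand side.
Derivatives of the ansatz:
  u_x = 2 A x y
  u_y = A x^{2}
Term by term:
  2·u·u_x = 4 A^{2} x^{3} y^{2}
  1/3·u^2·u_y = \frac{A^{3} x^{6} y^{2}}{3}
So the left-hand side equals
  \frac{A^{3} x^{6} y^{2}}{3} + 4 A^{2} x^{3} y^{2}
This must equal f(x, y) identically; expanded, f = - \frac{8 x^{6} y^{2}}{3} + 16 x^{3} y^{2}.
Matching coefficients of the independent functions:
  [x^{3} y^{2}]:  4 A^{2} = 16
  [x^{6} y^{2}]:  \frac{A^{3}}{3} = - \frac{8}{3}
Solving: A = -2.
Check against the point condition:
  u(1, 1) = -2  ⟹  A = -2  ✓
Hence u(x, y) = - 2 x^{2} y.

Answer: u(x, y) = - 2 x^{2} y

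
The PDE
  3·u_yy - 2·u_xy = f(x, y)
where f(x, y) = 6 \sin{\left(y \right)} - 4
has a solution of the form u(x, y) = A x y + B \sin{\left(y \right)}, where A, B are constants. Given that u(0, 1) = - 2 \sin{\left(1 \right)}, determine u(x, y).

Answer: u(x, y) = 2 x y - 2 \sin{\left(y \right)}

Derivation:
Substitute the ansatz u = A x y + B \sin{\left(y \right)} into the left-hand side.
Derivatives of the ansatz:
  u_yy = - B \sin{\left(y \right)}
  u_xy = A
Term by term:
  3·u_yy = - 3 B \sin{\left(y \right)}
  -2·u_xy = - 2 A
So the left-hand side equals
  - 2 A - 3 B \sin{\left(y \right)}
This must equal f(x, y) = 6 \sin{\left(y \right)} - 4 identically.
Matching coefficients of the independent functions:
  [constant term]:  - 2 A = -4
  [\sin{\left(y \right)}]:  - 3 B = 6
Solving: A = 2, B = -2.
Check against the point condition:
  u(0, 1) = - 2 \sin{\left(1 \right)}  ⟹  B \sin{\left(1 \right)} = - 2 \sin{\left(1 \right)}  ✓
Hence u(x, y) = 2 x y - 2 \sin{\left(y \right)}.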